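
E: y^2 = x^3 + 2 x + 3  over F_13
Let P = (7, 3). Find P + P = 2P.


Doubling: s = (3 x1^2 + a) / (2 y1)
s = (3*7^2 + 2) / (2*3) mod 13 = 1
x3 = s^2 - 2 x1 mod 13 = 1^2 - 2*7 = 0
y3 = s (x1 - x3) - y1 mod 13 = 1 * (7 - 0) - 3 = 4

2P = (0, 4)


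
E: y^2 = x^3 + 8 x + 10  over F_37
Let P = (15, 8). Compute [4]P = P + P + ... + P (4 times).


k = 4 = 100_2 (binary, LSB first: 001)
Double-and-add from P = (15, 8):
  bit 0 = 0: acc unchanged = O
  bit 1 = 0: acc unchanged = O
  bit 2 = 1: acc = O + (15, 29) = (15, 29)

4P = (15, 29)


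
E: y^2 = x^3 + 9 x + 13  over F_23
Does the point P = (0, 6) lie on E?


Check whether y^2 = x^3 + 9 x + 13 (mod 23) for (x, y) = (0, 6).
LHS: y^2 = 6^2 mod 23 = 13
RHS: x^3 + 9 x + 13 = 0^3 + 9*0 + 13 mod 23 = 13
LHS = RHS

Yes, on the curve


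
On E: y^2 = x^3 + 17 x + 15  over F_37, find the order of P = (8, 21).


Compute successive multiples of P until we hit O:
  1P = (8, 21)
  2P = (10, 36)
  3P = (29, 25)
  4P = (7, 25)
  5P = (1, 25)
  6P = (17, 0)
  7P = (1, 12)
  8P = (7, 12)
  ... (continuing to 12P)
  12P = O

ord(P) = 12


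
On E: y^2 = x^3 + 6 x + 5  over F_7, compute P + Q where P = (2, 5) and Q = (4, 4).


P != Q, so use the chord formula.
s = (y2 - y1) / (x2 - x1) = (6) / (2) mod 7 = 3
x3 = s^2 - x1 - x2 mod 7 = 3^2 - 2 - 4 = 3
y3 = s (x1 - x3) - y1 mod 7 = 3 * (2 - 3) - 5 = 6

P + Q = (3, 6)


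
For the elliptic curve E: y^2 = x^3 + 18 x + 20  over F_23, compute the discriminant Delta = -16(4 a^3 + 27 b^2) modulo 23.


4 a^3 + 27 b^2 = 4*18^3 + 27*20^2 = 23328 + 10800 = 34128
Delta = -16 * (34128) = -546048
Delta mod 23 = 18

Delta = 18 (mod 23)


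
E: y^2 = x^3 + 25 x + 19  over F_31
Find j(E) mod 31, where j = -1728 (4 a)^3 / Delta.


Delta = -16(4 a^3 + 27 b^2) mod 31 = 7
-1728 * (4 a)^3 = -1728 * (4*25)^3 mod 31 = 16
j = 16 * 7^(-1) mod 31 = 20

j = 20 (mod 31)


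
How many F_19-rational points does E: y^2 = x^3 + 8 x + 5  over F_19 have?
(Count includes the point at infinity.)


For each x in F_19, count y with y^2 = x^3 + 8 x + 5 mod 19:
  x = 0: RHS = 5, y in [9, 10]  -> 2 point(s)
  x = 4: RHS = 6, y in [5, 14]  -> 2 point(s)
  x = 7: RHS = 5, y in [9, 10]  -> 2 point(s)
  x = 8: RHS = 11, y in [7, 12]  -> 2 point(s)
  x = 12: RHS = 5, y in [9, 10]  -> 2 point(s)
  x = 13: RHS = 7, y in [8, 11]  -> 2 point(s)
  x = 14: RHS = 11, y in [7, 12]  -> 2 point(s)
  x = 15: RHS = 4, y in [2, 17]  -> 2 point(s)
  x = 16: RHS = 11, y in [7, 12]  -> 2 point(s)
  x = 17: RHS = 0, y in [0]  -> 1 point(s)
Affine points: 19. Add the point at infinity: total = 20.

#E(F_19) = 20


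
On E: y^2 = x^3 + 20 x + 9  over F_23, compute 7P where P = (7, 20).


k = 7 = 111_2 (binary, LSB first: 111)
Double-and-add from P = (7, 20):
  bit 0 = 1: acc = O + (7, 20) = (7, 20)
  bit 1 = 1: acc = (7, 20) + (10, 6) = (15, 2)
  bit 2 = 1: acc = (15, 2) + (19, 7) = (15, 21)

7P = (15, 21)


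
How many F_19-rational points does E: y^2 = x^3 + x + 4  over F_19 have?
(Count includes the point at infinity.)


For each x in F_19, count y with y^2 = x^3 + 1 x + 4 mod 19:
  x = 0: RHS = 4, y in [2, 17]  -> 2 point(s)
  x = 1: RHS = 6, y in [5, 14]  -> 2 point(s)
  x = 5: RHS = 1, y in [1, 18]  -> 2 point(s)
  x = 6: RHS = 17, y in [6, 13]  -> 2 point(s)
  x = 8: RHS = 11, y in [7, 12]  -> 2 point(s)
  x = 9: RHS = 1, y in [1, 18]  -> 2 point(s)
  x = 10: RHS = 7, y in [8, 11]  -> 2 point(s)
  x = 11: RHS = 16, y in [4, 15]  -> 2 point(s)
  x = 14: RHS = 7, y in [8, 11]  -> 2 point(s)
Affine points: 18. Add the point at infinity: total = 19.

#E(F_19) = 19


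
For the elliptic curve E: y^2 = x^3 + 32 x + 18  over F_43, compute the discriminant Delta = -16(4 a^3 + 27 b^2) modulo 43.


4 a^3 + 27 b^2 = 4*32^3 + 27*18^2 = 131072 + 8748 = 139820
Delta = -16 * (139820) = -2237120
Delta mod 43 = 41

Delta = 41 (mod 43)


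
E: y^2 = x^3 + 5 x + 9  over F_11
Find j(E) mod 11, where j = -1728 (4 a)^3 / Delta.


Delta = -16(4 a^3 + 27 b^2) mod 11 = 7
-1728 * (4 a)^3 = -1728 * (4*5)^3 mod 11 = 8
j = 8 * 7^(-1) mod 11 = 9

j = 9 (mod 11)


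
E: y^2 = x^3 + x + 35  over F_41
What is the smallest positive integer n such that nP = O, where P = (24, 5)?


Compute successive multiples of P until we hit O:
  1P = (24, 5)
  2P = (39, 5)
  3P = (19, 36)
  4P = (2, 39)
  5P = (14, 28)
  6P = (21, 25)
  7P = (4, 12)
  8P = (4, 29)
  ... (continuing to 15P)
  15P = O

ord(P) = 15


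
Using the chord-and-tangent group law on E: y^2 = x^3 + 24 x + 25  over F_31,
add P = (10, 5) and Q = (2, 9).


P != Q, so use the chord formula.
s = (y2 - y1) / (x2 - x1) = (4) / (23) mod 31 = 15
x3 = s^2 - x1 - x2 mod 31 = 15^2 - 10 - 2 = 27
y3 = s (x1 - x3) - y1 mod 31 = 15 * (10 - 27) - 5 = 19

P + Q = (27, 19)


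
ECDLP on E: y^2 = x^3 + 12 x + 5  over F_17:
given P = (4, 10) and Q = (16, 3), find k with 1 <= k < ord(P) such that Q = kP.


Enumerate multiples of P until we hit Q = (16, 3):
  1P = (4, 10)
  2P = (1, 16)
  3P = (16, 14)
  4P = (16, 3)
Match found at i = 4.

k = 4


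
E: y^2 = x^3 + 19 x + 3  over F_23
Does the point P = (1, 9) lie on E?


Check whether y^2 = x^3 + 19 x + 3 (mod 23) for (x, y) = (1, 9).
LHS: y^2 = 9^2 mod 23 = 12
RHS: x^3 + 19 x + 3 = 1^3 + 19*1 + 3 mod 23 = 0
LHS != RHS

No, not on the curve


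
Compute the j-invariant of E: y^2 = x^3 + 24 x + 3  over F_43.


Delta = -16(4 a^3 + 27 b^2) mod 43 = 14
-1728 * (4 a)^3 = -1728 * (4*24)^3 mod 43 = 41
j = 41 * 14^(-1) mod 43 = 6

j = 6 (mod 43)


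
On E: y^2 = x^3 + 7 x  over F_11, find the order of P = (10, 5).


Compute successive multiples of P until we hit O:
  1P = (10, 5)
  2P = (3, 2)
  3P = (2, 0)
  4P = (3, 9)
  5P = (10, 6)
  6P = O

ord(P) = 6


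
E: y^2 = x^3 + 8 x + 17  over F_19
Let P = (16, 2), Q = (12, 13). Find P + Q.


P != Q, so use the chord formula.
s = (y2 - y1) / (x2 - x1) = (11) / (15) mod 19 = 2
x3 = s^2 - x1 - x2 mod 19 = 2^2 - 16 - 12 = 14
y3 = s (x1 - x3) - y1 mod 19 = 2 * (16 - 14) - 2 = 2

P + Q = (14, 2)


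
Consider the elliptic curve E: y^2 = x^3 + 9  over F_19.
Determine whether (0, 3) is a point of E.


Check whether y^2 = x^3 + 0 x + 9 (mod 19) for (x, y) = (0, 3).
LHS: y^2 = 3^2 mod 19 = 9
RHS: x^3 + 0 x + 9 = 0^3 + 0*0 + 9 mod 19 = 9
LHS = RHS

Yes, on the curve


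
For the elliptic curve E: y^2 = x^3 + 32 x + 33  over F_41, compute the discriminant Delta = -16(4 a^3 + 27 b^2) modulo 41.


4 a^3 + 27 b^2 = 4*32^3 + 27*33^2 = 131072 + 29403 = 160475
Delta = -16 * (160475) = -2567600
Delta mod 41 = 25

Delta = 25 (mod 41)


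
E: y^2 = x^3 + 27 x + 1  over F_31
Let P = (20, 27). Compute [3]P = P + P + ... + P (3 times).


k = 3 = 11_2 (binary, LSB first: 11)
Double-and-add from P = (20, 27):
  bit 0 = 1: acc = O + (20, 27) = (20, 27)
  bit 1 = 1: acc = (20, 27) + (29, 1) = (29, 30)

3P = (29, 30)


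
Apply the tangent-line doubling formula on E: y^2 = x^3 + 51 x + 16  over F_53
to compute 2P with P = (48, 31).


Doubling: s = (3 x1^2 + a) / (2 y1)
s = (3*48^2 + 51) / (2*31) mod 53 = 14
x3 = s^2 - 2 x1 mod 53 = 14^2 - 2*48 = 47
y3 = s (x1 - x3) - y1 mod 53 = 14 * (48 - 47) - 31 = 36

2P = (47, 36)


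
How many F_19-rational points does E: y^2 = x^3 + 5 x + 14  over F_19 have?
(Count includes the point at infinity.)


For each x in F_19, count y with y^2 = x^3 + 5 x + 14 mod 19:
  x = 1: RHS = 1, y in [1, 18]  -> 2 point(s)
  x = 9: RHS = 9, y in [3, 16]  -> 2 point(s)
  x = 10: RHS = 0, y in [0]  -> 1 point(s)
  x = 12: RHS = 16, y in [4, 15]  -> 2 point(s)
  x = 14: RHS = 16, y in [4, 15]  -> 2 point(s)
  x = 15: RHS = 6, y in [5, 14]  -> 2 point(s)
Affine points: 11. Add the point at infinity: total = 12.

#E(F_19) = 12


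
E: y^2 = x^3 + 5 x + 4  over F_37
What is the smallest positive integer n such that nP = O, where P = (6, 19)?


Compute successive multiples of P until we hit O:
  1P = (6, 19)
  2P = (29, 9)
  3P = (1, 11)
  4P = (0, 35)
  5P = (34, 31)
  6P = (7, 7)
  7P = (20, 1)
  8P = (27, 8)
  ... (continuing to 41P)
  41P = O

ord(P) = 41


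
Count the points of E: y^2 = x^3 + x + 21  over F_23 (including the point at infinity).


For each x in F_23, count y with y^2 = x^3 + 1 x + 21 mod 23:
  x = 1: RHS = 0, y in [0]  -> 1 point(s)
  x = 2: RHS = 8, y in [10, 13]  -> 2 point(s)
  x = 5: RHS = 13, y in [6, 17]  -> 2 point(s)
  x = 6: RHS = 13, y in [6, 17]  -> 2 point(s)
  x = 7: RHS = 3, y in [7, 16]  -> 2 point(s)
  x = 8: RHS = 12, y in [9, 14]  -> 2 point(s)
  x = 9: RHS = 0, y in [0]  -> 1 point(s)
  x = 11: RHS = 6, y in [11, 12]  -> 2 point(s)
  x = 12: RHS = 13, y in [6, 17]  -> 2 point(s)
  x = 13: RHS = 0, y in [0]  -> 1 point(s)
  x = 16: RHS = 16, y in [4, 19]  -> 2 point(s)
  x = 17: RHS = 6, y in [11, 12]  -> 2 point(s)
  x = 18: RHS = 6, y in [11, 12]  -> 2 point(s)
Affine points: 23. Add the point at infinity: total = 24.

#E(F_23) = 24


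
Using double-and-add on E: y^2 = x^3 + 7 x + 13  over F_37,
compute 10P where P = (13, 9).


k = 10 = 1010_2 (binary, LSB first: 0101)
Double-and-add from P = (13, 9):
  bit 0 = 0: acc unchanged = O
  bit 1 = 1: acc = O + (1, 13) = (1, 13)
  bit 2 = 0: acc unchanged = (1, 13)
  bit 3 = 1: acc = (1, 13) + (30, 18) = (22, 14)

10P = (22, 14)


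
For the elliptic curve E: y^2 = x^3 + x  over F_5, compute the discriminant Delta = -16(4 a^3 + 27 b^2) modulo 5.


4 a^3 + 27 b^2 = 4*1^3 + 27*0^2 = 4 + 0 = 4
Delta = -16 * (4) = -64
Delta mod 5 = 1

Delta = 1 (mod 5)


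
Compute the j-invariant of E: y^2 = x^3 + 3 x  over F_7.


Delta = -16(4 a^3 + 27 b^2) mod 7 = 1
-1728 * (4 a)^3 = -1728 * (4*3)^3 mod 7 = 6
j = 6 * 1^(-1) mod 7 = 6

j = 6 (mod 7)


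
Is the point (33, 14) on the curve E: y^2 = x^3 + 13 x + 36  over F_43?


Check whether y^2 = x^3 + 13 x + 36 (mod 43) for (x, y) = (33, 14).
LHS: y^2 = 14^2 mod 43 = 24
RHS: x^3 + 13 x + 36 = 33^3 + 13*33 + 36 mod 43 = 24
LHS = RHS

Yes, on the curve


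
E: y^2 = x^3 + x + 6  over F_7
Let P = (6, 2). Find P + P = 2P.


Doubling: s = (3 x1^2 + a) / (2 y1)
s = (3*6^2 + 1) / (2*2) mod 7 = 1
x3 = s^2 - 2 x1 mod 7 = 1^2 - 2*6 = 3
y3 = s (x1 - x3) - y1 mod 7 = 1 * (6 - 3) - 2 = 1

2P = (3, 1)


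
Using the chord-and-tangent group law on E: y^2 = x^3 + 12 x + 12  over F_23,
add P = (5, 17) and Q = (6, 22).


P != Q, so use the chord formula.
s = (y2 - y1) / (x2 - x1) = (5) / (1) mod 23 = 5
x3 = s^2 - x1 - x2 mod 23 = 5^2 - 5 - 6 = 14
y3 = s (x1 - x3) - y1 mod 23 = 5 * (5 - 14) - 17 = 7

P + Q = (14, 7)


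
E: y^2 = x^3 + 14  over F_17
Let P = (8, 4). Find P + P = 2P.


Doubling: s = (3 x1^2 + a) / (2 y1)
s = (3*8^2 + 0) / (2*4) mod 17 = 7
x3 = s^2 - 2 x1 mod 17 = 7^2 - 2*8 = 16
y3 = s (x1 - x3) - y1 mod 17 = 7 * (8 - 16) - 4 = 8

2P = (16, 8)


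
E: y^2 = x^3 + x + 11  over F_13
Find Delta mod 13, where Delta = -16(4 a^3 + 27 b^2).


4 a^3 + 27 b^2 = 4*1^3 + 27*11^2 = 4 + 3267 = 3271
Delta = -16 * (3271) = -52336
Delta mod 13 = 2

Delta = 2 (mod 13)


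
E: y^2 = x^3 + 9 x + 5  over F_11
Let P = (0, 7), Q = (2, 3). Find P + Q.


P != Q, so use the chord formula.
s = (y2 - y1) / (x2 - x1) = (7) / (2) mod 11 = 9
x3 = s^2 - x1 - x2 mod 11 = 9^2 - 0 - 2 = 2
y3 = s (x1 - x3) - y1 mod 11 = 9 * (0 - 2) - 7 = 8

P + Q = (2, 8)


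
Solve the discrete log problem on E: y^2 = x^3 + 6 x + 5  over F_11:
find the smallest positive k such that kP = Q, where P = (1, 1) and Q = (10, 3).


Enumerate multiples of P until we hit Q = (10, 3):
  1P = (1, 1)
  2P = (10, 8)
  3P = (4, 4)
  4P = (7, 4)
  5P = (6, 2)
  6P = (8, 2)
  7P = (0, 7)
  8P = (2, 5)
  9P = (2, 6)
  10P = (0, 4)
  11P = (8, 9)
  12P = (6, 9)
  13P = (7, 7)
  14P = (4, 7)
  15P = (10, 3)
Match found at i = 15.

k = 15


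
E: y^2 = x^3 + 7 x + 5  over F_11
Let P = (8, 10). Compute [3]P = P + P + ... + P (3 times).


k = 3 = 11_2 (binary, LSB first: 11)
Double-and-add from P = (8, 10):
  bit 0 = 1: acc = O + (8, 10) = (8, 10)
  bit 1 = 1: acc = (8, 10) + (9, 7) = (3, 8)

3P = (3, 8)


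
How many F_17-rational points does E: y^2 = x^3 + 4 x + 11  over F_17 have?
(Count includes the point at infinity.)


For each x in F_17, count y with y^2 = x^3 + 4 x + 11 mod 17:
  x = 1: RHS = 16, y in [4, 13]  -> 2 point(s)
  x = 3: RHS = 16, y in [4, 13]  -> 2 point(s)
  x = 6: RHS = 13, y in [8, 9]  -> 2 point(s)
  x = 7: RHS = 8, y in [5, 12]  -> 2 point(s)
  x = 11: RHS = 9, y in [3, 14]  -> 2 point(s)
  x = 12: RHS = 2, y in [6, 11]  -> 2 point(s)
  x = 13: RHS = 16, y in [4, 13]  -> 2 point(s)
Affine points: 14. Add the point at infinity: total = 15.

#E(F_17) = 15


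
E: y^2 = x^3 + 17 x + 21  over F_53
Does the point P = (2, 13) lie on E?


Check whether y^2 = x^3 + 17 x + 21 (mod 53) for (x, y) = (2, 13).
LHS: y^2 = 13^2 mod 53 = 10
RHS: x^3 + 17 x + 21 = 2^3 + 17*2 + 21 mod 53 = 10
LHS = RHS

Yes, on the curve


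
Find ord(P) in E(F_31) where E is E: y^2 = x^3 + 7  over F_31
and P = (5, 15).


Compute successive multiples of P until we hit O:
  1P = (5, 15)
  2P = (4, 3)
  3P = (11, 6)
  4P = (25, 15)
  5P = (1, 16)
  6P = (27, 6)
  7P = (0, 21)
  8P = (20, 3)
  ... (continuing to 21P)
  21P = O

ord(P) = 21


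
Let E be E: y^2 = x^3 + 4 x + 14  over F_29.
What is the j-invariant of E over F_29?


Delta = -16(4 a^3 + 27 b^2) mod 29 = 1
-1728 * (4 a)^3 = -1728 * (4*4)^3 mod 29 = 26
j = 26 * 1^(-1) mod 29 = 26

j = 26 (mod 29)


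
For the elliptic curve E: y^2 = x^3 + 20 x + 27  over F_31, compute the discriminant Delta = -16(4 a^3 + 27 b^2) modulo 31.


4 a^3 + 27 b^2 = 4*20^3 + 27*27^2 = 32000 + 19683 = 51683
Delta = -16 * (51683) = -826928
Delta mod 31 = 28

Delta = 28 (mod 31)


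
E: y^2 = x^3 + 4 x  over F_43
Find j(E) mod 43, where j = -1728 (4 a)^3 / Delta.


Delta = -16(4 a^3 + 27 b^2) mod 43 = 32
-1728 * (4 a)^3 = -1728 * (4*4)^3 mod 43 = 41
j = 41 * 32^(-1) mod 43 = 8

j = 8 (mod 43)


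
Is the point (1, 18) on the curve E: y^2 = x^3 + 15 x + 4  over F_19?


Check whether y^2 = x^3 + 15 x + 4 (mod 19) for (x, y) = (1, 18).
LHS: y^2 = 18^2 mod 19 = 1
RHS: x^3 + 15 x + 4 = 1^3 + 15*1 + 4 mod 19 = 1
LHS = RHS

Yes, on the curve


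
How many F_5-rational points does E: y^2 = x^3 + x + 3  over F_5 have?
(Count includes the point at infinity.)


For each x in F_5, count y with y^2 = x^3 + 1 x + 3 mod 5:
  x = 1: RHS = 0, y in [0]  -> 1 point(s)
  x = 4: RHS = 1, y in [1, 4]  -> 2 point(s)
Affine points: 3. Add the point at infinity: total = 4.

#E(F_5) = 4


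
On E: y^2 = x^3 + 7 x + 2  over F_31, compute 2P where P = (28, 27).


Doubling: s = (3 x1^2 + a) / (2 y1)
s = (3*28^2 + 7) / (2*27) mod 31 = 19
x3 = s^2 - 2 x1 mod 31 = 19^2 - 2*28 = 26
y3 = s (x1 - x3) - y1 mod 31 = 19 * (28 - 26) - 27 = 11

2P = (26, 11)


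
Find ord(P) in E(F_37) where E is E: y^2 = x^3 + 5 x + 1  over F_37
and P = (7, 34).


Compute successive multiples of P until we hit O:
  1P = (7, 34)
  2P = (7, 3)
  3P = O

ord(P) = 3


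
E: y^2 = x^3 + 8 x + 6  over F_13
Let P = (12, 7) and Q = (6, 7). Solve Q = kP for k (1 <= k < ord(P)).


Enumerate multiples of P until we hit Q = (6, 7):
  1P = (12, 7)
  2P = (6, 7)
Match found at i = 2.

k = 2


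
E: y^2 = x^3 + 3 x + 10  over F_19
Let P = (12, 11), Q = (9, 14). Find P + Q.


P != Q, so use the chord formula.
s = (y2 - y1) / (x2 - x1) = (3) / (16) mod 19 = 18
x3 = s^2 - x1 - x2 mod 19 = 18^2 - 12 - 9 = 18
y3 = s (x1 - x3) - y1 mod 19 = 18 * (12 - 18) - 11 = 14

P + Q = (18, 14)


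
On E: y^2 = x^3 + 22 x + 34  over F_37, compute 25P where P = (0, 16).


k = 25 = 11001_2 (binary, LSB first: 10011)
Double-and-add from P = (0, 16):
  bit 0 = 1: acc = O + (0, 16) = (0, 16)
  bit 1 = 0: acc unchanged = (0, 16)
  bit 2 = 0: acc unchanged = (0, 16)
  bit 3 = 1: acc = (0, 16) + (21, 27) = (25, 22)
  bit 4 = 1: acc = (25, 22) + (29, 30) = (24, 17)

25P = (24, 17)


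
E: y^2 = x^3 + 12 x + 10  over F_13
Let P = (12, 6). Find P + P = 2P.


Doubling: s = (3 x1^2 + a) / (2 y1)
s = (3*12^2 + 12) / (2*6) mod 13 = 11
x3 = s^2 - 2 x1 mod 13 = 11^2 - 2*12 = 6
y3 = s (x1 - x3) - y1 mod 13 = 11 * (12 - 6) - 6 = 8

2P = (6, 8)


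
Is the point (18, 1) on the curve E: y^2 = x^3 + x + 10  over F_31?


Check whether y^2 = x^3 + 1 x + 10 (mod 31) for (x, y) = (18, 1).
LHS: y^2 = 1^2 mod 31 = 1
RHS: x^3 + 1 x + 10 = 18^3 + 1*18 + 10 mod 31 = 1
LHS = RHS

Yes, on the curve


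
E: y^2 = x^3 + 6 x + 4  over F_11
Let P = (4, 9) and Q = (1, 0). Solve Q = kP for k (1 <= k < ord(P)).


Enumerate multiples of P until we hit Q = (1, 0):
  1P = (4, 9)
  2P = (1, 0)
Match found at i = 2.

k = 2


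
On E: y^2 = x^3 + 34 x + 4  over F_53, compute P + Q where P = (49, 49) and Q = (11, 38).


P != Q, so use the chord formula.
s = (y2 - y1) / (x2 - x1) = (42) / (15) mod 53 = 24
x3 = s^2 - x1 - x2 mod 53 = 24^2 - 49 - 11 = 39
y3 = s (x1 - x3) - y1 mod 53 = 24 * (49 - 39) - 49 = 32

P + Q = (39, 32)


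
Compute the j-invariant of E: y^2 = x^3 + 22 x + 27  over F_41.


Delta = -16(4 a^3 + 27 b^2) mod 41 = 23
-1728 * (4 a)^3 = -1728 * (4*22)^3 mod 41 = 16
j = 16 * 23^(-1) mod 41 = 31

j = 31 (mod 41)


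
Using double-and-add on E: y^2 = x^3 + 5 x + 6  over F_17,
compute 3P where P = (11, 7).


k = 3 = 11_2 (binary, LSB first: 11)
Double-and-add from P = (11, 7):
  bit 0 = 1: acc = O + (11, 7) = (11, 7)
  bit 1 = 1: acc = (11, 7) + (16, 0) = (11, 10)

3P = (11, 10)


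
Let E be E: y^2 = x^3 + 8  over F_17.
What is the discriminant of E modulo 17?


4 a^3 + 27 b^2 = 4*0^3 + 27*8^2 = 0 + 1728 = 1728
Delta = -16 * (1728) = -27648
Delta mod 17 = 11

Delta = 11 (mod 17)


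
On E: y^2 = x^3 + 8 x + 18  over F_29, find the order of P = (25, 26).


Compute successive multiples of P until we hit O:
  1P = (25, 26)
  2P = (21, 14)
  3P = (21, 15)
  4P = (25, 3)
  5P = O

ord(P) = 5


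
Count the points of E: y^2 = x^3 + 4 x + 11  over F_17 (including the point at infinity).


For each x in F_17, count y with y^2 = x^3 + 4 x + 11 mod 17:
  x = 1: RHS = 16, y in [4, 13]  -> 2 point(s)
  x = 3: RHS = 16, y in [4, 13]  -> 2 point(s)
  x = 6: RHS = 13, y in [8, 9]  -> 2 point(s)
  x = 7: RHS = 8, y in [5, 12]  -> 2 point(s)
  x = 11: RHS = 9, y in [3, 14]  -> 2 point(s)
  x = 12: RHS = 2, y in [6, 11]  -> 2 point(s)
  x = 13: RHS = 16, y in [4, 13]  -> 2 point(s)
Affine points: 14. Add the point at infinity: total = 15.

#E(F_17) = 15


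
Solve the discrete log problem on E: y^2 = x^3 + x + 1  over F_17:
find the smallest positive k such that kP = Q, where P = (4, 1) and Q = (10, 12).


Enumerate multiples of P until we hit Q = (10, 12):
  1P = (4, 1)
  2P = (10, 5)
  3P = (11, 0)
  4P = (10, 12)
Match found at i = 4.

k = 4


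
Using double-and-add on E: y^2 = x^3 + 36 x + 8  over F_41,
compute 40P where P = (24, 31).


k = 40 = 101000_2 (binary, LSB first: 000101)
Double-and-add from P = (24, 31):
  bit 0 = 0: acc unchanged = O
  bit 1 = 0: acc unchanged = O
  bit 2 = 0: acc unchanged = O
  bit 3 = 1: acc = O + (18, 16) = (18, 16)
  bit 4 = 0: acc unchanged = (18, 16)
  bit 5 = 1: acc = (18, 16) + (39, 25) = (21, 12)

40P = (21, 12)


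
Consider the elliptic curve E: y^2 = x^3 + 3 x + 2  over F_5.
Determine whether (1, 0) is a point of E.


Check whether y^2 = x^3 + 3 x + 2 (mod 5) for (x, y) = (1, 0).
LHS: y^2 = 0^2 mod 5 = 0
RHS: x^3 + 3 x + 2 = 1^3 + 3*1 + 2 mod 5 = 1
LHS != RHS

No, not on the curve


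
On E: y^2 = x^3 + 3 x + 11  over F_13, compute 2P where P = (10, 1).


Doubling: s = (3 x1^2 + a) / (2 y1)
s = (3*10^2 + 3) / (2*1) mod 13 = 2
x3 = s^2 - 2 x1 mod 13 = 2^2 - 2*10 = 10
y3 = s (x1 - x3) - y1 mod 13 = 2 * (10 - 10) - 1 = 12

2P = (10, 12)


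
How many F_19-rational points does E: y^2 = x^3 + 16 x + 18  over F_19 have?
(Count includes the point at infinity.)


For each x in F_19, count y with y^2 = x^3 + 16 x + 18 mod 19:
  x = 1: RHS = 16, y in [4, 15]  -> 2 point(s)
  x = 2: RHS = 1, y in [1, 18]  -> 2 point(s)
  x = 3: RHS = 17, y in [6, 13]  -> 2 point(s)
  x = 6: RHS = 7, y in [8, 11]  -> 2 point(s)
  x = 7: RHS = 17, y in [6, 13]  -> 2 point(s)
  x = 9: RHS = 17, y in [6, 13]  -> 2 point(s)
  x = 10: RHS = 0, y in [0]  -> 1 point(s)
  x = 11: RHS = 5, y in [9, 10]  -> 2 point(s)
  x = 12: RHS = 0, y in [0]  -> 1 point(s)
  x = 15: RHS = 4, y in [2, 17]  -> 2 point(s)
  x = 16: RHS = 0, y in [0]  -> 1 point(s)
  x = 17: RHS = 16, y in [4, 15]  -> 2 point(s)
  x = 18: RHS = 1, y in [1, 18]  -> 2 point(s)
Affine points: 23. Add the point at infinity: total = 24.

#E(F_19) = 24


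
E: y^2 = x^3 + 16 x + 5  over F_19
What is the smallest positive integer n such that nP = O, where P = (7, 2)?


Compute successive multiples of P until we hit O:
  1P = (7, 2)
  2P = (9, 2)
  3P = (3, 17)
  4P = (10, 14)
  5P = (18, 11)
  6P = (11, 12)
  7P = (12, 14)
  8P = (5, 18)
  ... (continuing to 28P)
  28P = O

ord(P) = 28


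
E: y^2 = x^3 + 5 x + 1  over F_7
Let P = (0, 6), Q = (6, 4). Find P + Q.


P != Q, so use the chord formula.
s = (y2 - y1) / (x2 - x1) = (5) / (6) mod 7 = 2
x3 = s^2 - x1 - x2 mod 7 = 2^2 - 0 - 6 = 5
y3 = s (x1 - x3) - y1 mod 7 = 2 * (0 - 5) - 6 = 5

P + Q = (5, 5)


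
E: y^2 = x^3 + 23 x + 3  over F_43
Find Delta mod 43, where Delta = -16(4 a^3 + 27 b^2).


4 a^3 + 27 b^2 = 4*23^3 + 27*3^2 = 48668 + 243 = 48911
Delta = -16 * (48911) = -782576
Delta mod 43 = 24

Delta = 24 (mod 43)


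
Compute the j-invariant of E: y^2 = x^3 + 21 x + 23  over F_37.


Delta = -16(4 a^3 + 27 b^2) mod 37 = 20
-1728 * (4 a)^3 = -1728 * (4*21)^3 mod 37 = 11
j = 11 * 20^(-1) mod 37 = 32

j = 32 (mod 37)


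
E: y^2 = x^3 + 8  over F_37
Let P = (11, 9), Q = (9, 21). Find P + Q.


P != Q, so use the chord formula.
s = (y2 - y1) / (x2 - x1) = (12) / (35) mod 37 = 31
x3 = s^2 - x1 - x2 mod 37 = 31^2 - 11 - 9 = 16
y3 = s (x1 - x3) - y1 mod 37 = 31 * (11 - 16) - 9 = 21

P + Q = (16, 21)


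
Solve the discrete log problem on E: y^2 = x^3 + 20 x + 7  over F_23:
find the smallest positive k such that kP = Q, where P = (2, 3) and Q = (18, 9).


Enumerate multiples of P until we hit Q = (18, 9):
  1P = (2, 3)
  2P = (4, 17)
  3P = (20, 9)
  4P = (19, 22)
  5P = (5, 18)
  6P = (18, 9)
Match found at i = 6.

k = 6


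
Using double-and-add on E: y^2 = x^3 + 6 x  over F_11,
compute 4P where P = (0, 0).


k = 4 = 100_2 (binary, LSB first: 001)
Double-and-add from P = (0, 0):
  bit 0 = 0: acc unchanged = O
  bit 1 = 0: acc unchanged = O
  bit 2 = 1: acc = O + O = O

4P = O


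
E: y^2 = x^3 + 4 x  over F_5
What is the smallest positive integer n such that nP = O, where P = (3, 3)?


Compute successive multiples of P until we hit O:
  1P = (3, 3)
  2P = (0, 0)
  3P = (3, 2)
  4P = O

ord(P) = 4


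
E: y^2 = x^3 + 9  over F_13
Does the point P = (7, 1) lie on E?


Check whether y^2 = x^3 + 0 x + 9 (mod 13) for (x, y) = (7, 1).
LHS: y^2 = 1^2 mod 13 = 1
RHS: x^3 + 0 x + 9 = 7^3 + 0*7 + 9 mod 13 = 1
LHS = RHS

Yes, on the curve


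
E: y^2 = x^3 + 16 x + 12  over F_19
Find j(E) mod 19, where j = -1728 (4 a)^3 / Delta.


Delta = -16(4 a^3 + 27 b^2) mod 19 = 16
-1728 * (4 a)^3 = -1728 * (4*16)^3 mod 19 = 1
j = 1 * 16^(-1) mod 19 = 6

j = 6 (mod 19)


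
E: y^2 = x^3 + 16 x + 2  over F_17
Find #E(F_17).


For each x in F_17, count y with y^2 = x^3 + 16 x + 2 mod 17:
  x = 0: RHS = 2, y in [6, 11]  -> 2 point(s)
  x = 1: RHS = 2, y in [6, 11]  -> 2 point(s)
  x = 2: RHS = 8, y in [5, 12]  -> 2 point(s)
  x = 3: RHS = 9, y in [3, 14]  -> 2 point(s)
  x = 6: RHS = 8, y in [5, 12]  -> 2 point(s)
  x = 7: RHS = 15, y in [7, 10]  -> 2 point(s)
  x = 8: RHS = 13, y in [8, 9]  -> 2 point(s)
  x = 9: RHS = 8, y in [5, 12]  -> 2 point(s)
  x = 11: RHS = 13, y in [8, 9]  -> 2 point(s)
  x = 12: RHS = 1, y in [1, 16]  -> 2 point(s)
  x = 15: RHS = 13, y in [8, 9]  -> 2 point(s)
  x = 16: RHS = 2, y in [6, 11]  -> 2 point(s)
Affine points: 24. Add the point at infinity: total = 25.

#E(F_17) = 25


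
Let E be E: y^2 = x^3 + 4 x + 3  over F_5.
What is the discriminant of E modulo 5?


4 a^3 + 27 b^2 = 4*4^3 + 27*3^2 = 256 + 243 = 499
Delta = -16 * (499) = -7984
Delta mod 5 = 1

Delta = 1 (mod 5)


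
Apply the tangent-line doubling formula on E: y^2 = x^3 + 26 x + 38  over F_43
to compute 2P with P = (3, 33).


Doubling: s = (3 x1^2 + a) / (2 y1)
s = (3*3^2 + 26) / (2*33) mod 43 = 21
x3 = s^2 - 2 x1 mod 43 = 21^2 - 2*3 = 5
y3 = s (x1 - x3) - y1 mod 43 = 21 * (3 - 5) - 33 = 11

2P = (5, 11)


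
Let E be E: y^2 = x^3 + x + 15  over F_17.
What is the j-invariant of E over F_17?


Delta = -16(4 a^3 + 27 b^2) mod 17 = 10
-1728 * (4 a)^3 = -1728 * (4*1)^3 mod 17 = 10
j = 10 * 10^(-1) mod 17 = 1

j = 1 (mod 17)


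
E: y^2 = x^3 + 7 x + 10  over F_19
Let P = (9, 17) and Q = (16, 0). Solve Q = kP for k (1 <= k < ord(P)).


Enumerate multiples of P until we hit Q = (16, 0):
  1P = (9, 17)
  2P = (17, 8)
  3P = (10, 15)
  4P = (4, 11)
  5P = (12, 6)
  6P = (3, 18)
  7P = (16, 0)
Match found at i = 7.

k = 7


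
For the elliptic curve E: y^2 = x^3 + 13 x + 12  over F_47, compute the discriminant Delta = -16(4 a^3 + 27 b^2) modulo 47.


4 a^3 + 27 b^2 = 4*13^3 + 27*12^2 = 8788 + 3888 = 12676
Delta = -16 * (12676) = -202816
Delta mod 47 = 36

Delta = 36 (mod 47)


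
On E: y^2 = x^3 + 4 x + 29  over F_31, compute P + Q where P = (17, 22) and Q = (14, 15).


P != Q, so use the chord formula.
s = (y2 - y1) / (x2 - x1) = (24) / (28) mod 31 = 23
x3 = s^2 - x1 - x2 mod 31 = 23^2 - 17 - 14 = 2
y3 = s (x1 - x3) - y1 mod 31 = 23 * (17 - 2) - 22 = 13

P + Q = (2, 13)


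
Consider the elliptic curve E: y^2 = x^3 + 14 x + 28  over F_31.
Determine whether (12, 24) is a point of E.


Check whether y^2 = x^3 + 14 x + 28 (mod 31) for (x, y) = (12, 24).
LHS: y^2 = 24^2 mod 31 = 18
RHS: x^3 + 14 x + 28 = 12^3 + 14*12 + 28 mod 31 = 2
LHS != RHS

No, not on the curve


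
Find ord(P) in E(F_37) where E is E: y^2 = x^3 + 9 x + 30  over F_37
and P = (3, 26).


Compute successive multiples of P until we hit O:
  1P = (3, 26)
  2P = (19, 17)
  3P = (25, 28)
  4P = (35, 35)
  5P = (20, 12)
  6P = (23, 34)
  7P = (23, 3)
  8P = (20, 25)
  ... (continuing to 13P)
  13P = O

ord(P) = 13


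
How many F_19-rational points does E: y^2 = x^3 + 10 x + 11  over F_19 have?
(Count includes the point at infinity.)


For each x in F_19, count y with y^2 = x^3 + 10 x + 11 mod 19:
  x = 0: RHS = 11, y in [7, 12]  -> 2 point(s)
  x = 2: RHS = 1, y in [1, 18]  -> 2 point(s)
  x = 3: RHS = 11, y in [7, 12]  -> 2 point(s)
  x = 4: RHS = 1, y in [1, 18]  -> 2 point(s)
  x = 7: RHS = 6, y in [5, 14]  -> 2 point(s)
  x = 10: RHS = 9, y in [3, 16]  -> 2 point(s)
  x = 12: RHS = 16, y in [4, 15]  -> 2 point(s)
  x = 13: RHS = 1, y in [1, 18]  -> 2 point(s)
  x = 14: RHS = 7, y in [8, 11]  -> 2 point(s)
  x = 16: RHS = 11, y in [7, 12]  -> 2 point(s)
  x = 18: RHS = 0, y in [0]  -> 1 point(s)
Affine points: 21. Add the point at infinity: total = 22.

#E(F_19) = 22


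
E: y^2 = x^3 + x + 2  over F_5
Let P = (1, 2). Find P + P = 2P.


Doubling: s = (3 x1^2 + a) / (2 y1)
s = (3*1^2 + 1) / (2*2) mod 5 = 1
x3 = s^2 - 2 x1 mod 5 = 1^2 - 2*1 = 4
y3 = s (x1 - x3) - y1 mod 5 = 1 * (1 - 4) - 2 = 0

2P = (4, 0)


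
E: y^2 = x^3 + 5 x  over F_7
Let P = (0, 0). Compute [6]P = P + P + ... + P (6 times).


k = 6 = 110_2 (binary, LSB first: 011)
Double-and-add from P = (0, 0):
  bit 0 = 0: acc unchanged = O
  bit 1 = 1: acc = O + O = O
  bit 2 = 1: acc = O + O = O

6P = O


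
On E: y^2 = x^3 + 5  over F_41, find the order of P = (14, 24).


Compute successive multiples of P until we hit O:
  1P = (14, 24)
  2P = (17, 11)
  3P = (6, 37)
  4P = (23, 6)
  5P = (8, 5)
  6P = (37, 33)
  7P = (21, 0)
  8P = (37, 8)
  ... (continuing to 14P)
  14P = O

ord(P) = 14


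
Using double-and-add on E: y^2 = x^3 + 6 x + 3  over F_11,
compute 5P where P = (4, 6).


k = 5 = 101_2 (binary, LSB first: 101)
Double-and-add from P = (4, 6):
  bit 0 = 1: acc = O + (4, 6) = (4, 6)
  bit 1 = 0: acc unchanged = (4, 6)
  bit 2 = 1: acc = (4, 6) + (4, 6) = (4, 5)

5P = (4, 5)


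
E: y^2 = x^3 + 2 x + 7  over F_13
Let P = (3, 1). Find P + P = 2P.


Doubling: s = (3 x1^2 + a) / (2 y1)
s = (3*3^2 + 2) / (2*1) mod 13 = 8
x3 = s^2 - 2 x1 mod 13 = 8^2 - 2*3 = 6
y3 = s (x1 - x3) - y1 mod 13 = 8 * (3 - 6) - 1 = 1

2P = (6, 1)


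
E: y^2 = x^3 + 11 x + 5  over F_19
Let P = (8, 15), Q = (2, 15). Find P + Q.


P != Q, so use the chord formula.
s = (y2 - y1) / (x2 - x1) = (0) / (13) mod 19 = 0
x3 = s^2 - x1 - x2 mod 19 = 0^2 - 8 - 2 = 9
y3 = s (x1 - x3) - y1 mod 19 = 0 * (8 - 9) - 15 = 4

P + Q = (9, 4)


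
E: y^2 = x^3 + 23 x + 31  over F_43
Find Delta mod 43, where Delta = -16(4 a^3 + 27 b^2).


4 a^3 + 27 b^2 = 4*23^3 + 27*31^2 = 48668 + 25947 = 74615
Delta = -16 * (74615) = -1193840
Delta mod 43 = 12

Delta = 12 (mod 43)


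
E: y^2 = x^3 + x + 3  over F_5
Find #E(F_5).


For each x in F_5, count y with y^2 = x^3 + 1 x + 3 mod 5:
  x = 1: RHS = 0, y in [0]  -> 1 point(s)
  x = 4: RHS = 1, y in [1, 4]  -> 2 point(s)
Affine points: 3. Add the point at infinity: total = 4.

#E(F_5) = 4


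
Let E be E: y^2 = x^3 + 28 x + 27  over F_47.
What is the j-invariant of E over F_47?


Delta = -16(4 a^3 + 27 b^2) mod 47 = 15
-1728 * (4 a)^3 = -1728 * (4*28)^3 mod 47 = 44
j = 44 * 15^(-1) mod 47 = 28

j = 28 (mod 47)


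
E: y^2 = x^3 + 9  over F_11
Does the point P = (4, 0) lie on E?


Check whether y^2 = x^3 + 0 x + 9 (mod 11) for (x, y) = (4, 0).
LHS: y^2 = 0^2 mod 11 = 0
RHS: x^3 + 0 x + 9 = 4^3 + 0*4 + 9 mod 11 = 7
LHS != RHS

No, not on the curve


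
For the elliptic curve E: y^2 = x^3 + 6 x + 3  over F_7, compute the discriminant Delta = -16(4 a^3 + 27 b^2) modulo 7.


4 a^3 + 27 b^2 = 4*6^3 + 27*3^2 = 864 + 243 = 1107
Delta = -16 * (1107) = -17712
Delta mod 7 = 5

Delta = 5 (mod 7)


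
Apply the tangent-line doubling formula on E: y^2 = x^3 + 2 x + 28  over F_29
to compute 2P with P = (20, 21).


Doubling: s = (3 x1^2 + a) / (2 y1)
s = (3*20^2 + 2) / (2*21) mod 29 = 1
x3 = s^2 - 2 x1 mod 29 = 1^2 - 2*20 = 19
y3 = s (x1 - x3) - y1 mod 29 = 1 * (20 - 19) - 21 = 9

2P = (19, 9)


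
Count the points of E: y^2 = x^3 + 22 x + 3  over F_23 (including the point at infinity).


For each x in F_23, count y with y^2 = x^3 + 22 x + 3 mod 23:
  x = 0: RHS = 3, y in [7, 16]  -> 2 point(s)
  x = 1: RHS = 3, y in [7, 16]  -> 2 point(s)
  x = 2: RHS = 9, y in [3, 20]  -> 2 point(s)
  x = 3: RHS = 4, y in [2, 21]  -> 2 point(s)
  x = 5: RHS = 8, y in [10, 13]  -> 2 point(s)
  x = 6: RHS = 6, y in [11, 12]  -> 2 point(s)
  x = 8: RHS = 1, y in [1, 22]  -> 2 point(s)
  x = 10: RHS = 4, y in [2, 21]  -> 2 point(s)
  x = 11: RHS = 12, y in [9, 14]  -> 2 point(s)
  x = 13: RHS = 2, y in [5, 18]  -> 2 point(s)
  x = 16: RHS = 12, y in [9, 14]  -> 2 point(s)
  x = 17: RHS = 0, y in [0]  -> 1 point(s)
  x = 19: RHS = 12, y in [9, 14]  -> 2 point(s)
  x = 20: RHS = 2, y in [5, 18]  -> 2 point(s)
  x = 22: RHS = 3, y in [7, 16]  -> 2 point(s)
Affine points: 29. Add the point at infinity: total = 30.

#E(F_23) = 30


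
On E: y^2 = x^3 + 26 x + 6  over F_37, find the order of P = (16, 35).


Compute successive multiples of P until we hit O:
  1P = (16, 35)
  2P = (30, 6)
  3P = (17, 12)
  4P = (15, 16)
  5P = (34, 30)
  6P = (13, 32)
  7P = (9, 9)
  8P = (19, 12)
  ... (continuing to 40P)
  40P = O

ord(P) = 40


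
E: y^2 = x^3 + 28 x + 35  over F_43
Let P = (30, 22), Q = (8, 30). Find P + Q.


P != Q, so use the chord formula.
s = (y2 - y1) / (x2 - x1) = (8) / (21) mod 43 = 27
x3 = s^2 - x1 - x2 mod 43 = 27^2 - 30 - 8 = 3
y3 = s (x1 - x3) - y1 mod 43 = 27 * (30 - 3) - 22 = 19

P + Q = (3, 19)


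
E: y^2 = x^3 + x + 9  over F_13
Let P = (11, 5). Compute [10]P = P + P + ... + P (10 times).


k = 10 = 1010_2 (binary, LSB first: 0101)
Double-and-add from P = (11, 5):
  bit 0 = 0: acc unchanged = O
  bit 1 = 1: acc = O + (4, 8) = (4, 8)
  bit 2 = 0: acc unchanged = (4, 8)
  bit 3 = 1: acc = (4, 8) + (0, 10) = (6, 6)

10P = (6, 6)


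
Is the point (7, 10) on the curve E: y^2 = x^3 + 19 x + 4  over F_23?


Check whether y^2 = x^3 + 19 x + 4 (mod 23) for (x, y) = (7, 10).
LHS: y^2 = 10^2 mod 23 = 8
RHS: x^3 + 19 x + 4 = 7^3 + 19*7 + 4 mod 23 = 20
LHS != RHS

No, not on the curve


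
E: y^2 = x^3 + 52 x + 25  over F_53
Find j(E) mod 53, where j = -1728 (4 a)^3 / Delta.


Delta = -16(4 a^3 + 27 b^2) mod 53 = 46
-1728 * (4 a)^3 = -1728 * (4*52)^3 mod 53 = 34
j = 34 * 46^(-1) mod 53 = 33

j = 33 (mod 53)


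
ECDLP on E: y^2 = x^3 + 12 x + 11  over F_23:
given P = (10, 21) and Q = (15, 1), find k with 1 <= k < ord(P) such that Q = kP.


Enumerate multiples of P until we hit Q = (15, 1):
  1P = (10, 21)
  2P = (15, 1)
Match found at i = 2.

k = 2


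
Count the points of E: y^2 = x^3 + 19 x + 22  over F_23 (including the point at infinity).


For each x in F_23, count y with y^2 = x^3 + 19 x + 22 mod 23:
  x = 4: RHS = 1, y in [1, 22]  -> 2 point(s)
  x = 5: RHS = 12, y in [9, 14]  -> 2 point(s)
  x = 9: RHS = 2, y in [5, 18]  -> 2 point(s)
  x = 10: RHS = 16, y in [4, 19]  -> 2 point(s)
  x = 12: RHS = 0, y in [0]  -> 1 point(s)
  x = 15: RHS = 2, y in [5, 18]  -> 2 point(s)
  x = 16: RHS = 6, y in [11, 12]  -> 2 point(s)
  x = 18: RHS = 9, y in [3, 20]  -> 2 point(s)
  x = 22: RHS = 2, y in [5, 18]  -> 2 point(s)
Affine points: 17. Add the point at infinity: total = 18.

#E(F_23) = 18


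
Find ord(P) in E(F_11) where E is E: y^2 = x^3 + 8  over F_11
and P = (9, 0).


Compute successive multiples of P until we hit O:
  1P = (9, 0)
  2P = O

ord(P) = 2


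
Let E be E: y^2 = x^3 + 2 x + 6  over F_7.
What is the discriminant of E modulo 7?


4 a^3 + 27 b^2 = 4*2^3 + 27*6^2 = 32 + 972 = 1004
Delta = -16 * (1004) = -16064
Delta mod 7 = 1

Delta = 1 (mod 7)


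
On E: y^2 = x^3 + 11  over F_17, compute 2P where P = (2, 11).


k = 2 = 10_2 (binary, LSB first: 01)
Double-and-add from P = (2, 11):
  bit 0 = 0: acc unchanged = O
  bit 1 = 1: acc = O + (14, 1) = (14, 1)

2P = (14, 1)


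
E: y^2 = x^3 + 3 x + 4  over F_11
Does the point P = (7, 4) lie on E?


Check whether y^2 = x^3 + 3 x + 4 (mod 11) for (x, y) = (7, 4).
LHS: y^2 = 4^2 mod 11 = 5
RHS: x^3 + 3 x + 4 = 7^3 + 3*7 + 4 mod 11 = 5
LHS = RHS

Yes, on the curve


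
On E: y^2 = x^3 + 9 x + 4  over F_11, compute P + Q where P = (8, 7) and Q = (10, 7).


P != Q, so use the chord formula.
s = (y2 - y1) / (x2 - x1) = (0) / (2) mod 11 = 0
x3 = s^2 - x1 - x2 mod 11 = 0^2 - 8 - 10 = 4
y3 = s (x1 - x3) - y1 mod 11 = 0 * (8 - 4) - 7 = 4

P + Q = (4, 4)


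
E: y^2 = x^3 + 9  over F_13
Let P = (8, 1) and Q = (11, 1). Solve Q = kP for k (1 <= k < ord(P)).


Enumerate multiples of P until we hit Q = (11, 1):
  1P = (8, 1)
  2P = (9, 7)
  3P = (6, 11)
  4P = (11, 1)
Match found at i = 4.

k = 4


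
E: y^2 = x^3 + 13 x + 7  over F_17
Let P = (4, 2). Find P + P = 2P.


Doubling: s = (3 x1^2 + a) / (2 y1)
s = (3*4^2 + 13) / (2*2) mod 17 = 11
x3 = s^2 - 2 x1 mod 17 = 11^2 - 2*4 = 11
y3 = s (x1 - x3) - y1 mod 17 = 11 * (4 - 11) - 2 = 6

2P = (11, 6)


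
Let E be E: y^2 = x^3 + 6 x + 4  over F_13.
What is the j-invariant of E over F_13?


Delta = -16(4 a^3 + 27 b^2) mod 13 = 12
-1728 * (4 a)^3 = -1728 * (4*6)^3 mod 13 = 5
j = 5 * 12^(-1) mod 13 = 8

j = 8 (mod 13)


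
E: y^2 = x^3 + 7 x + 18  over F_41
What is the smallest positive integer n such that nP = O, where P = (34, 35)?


Compute successive multiples of P until we hit O:
  1P = (34, 35)
  2P = (9, 20)
  3P = (0, 10)
  4P = (39, 18)
  5P = (14, 20)
  6P = (32, 28)
  7P = (18, 21)
  8P = (25, 19)
  ... (continuing to 48P)
  48P = O

ord(P) = 48


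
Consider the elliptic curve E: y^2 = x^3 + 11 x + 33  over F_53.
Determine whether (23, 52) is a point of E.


Check whether y^2 = x^3 + 11 x + 33 (mod 53) for (x, y) = (23, 52).
LHS: y^2 = 52^2 mod 53 = 1
RHS: x^3 + 11 x + 33 = 23^3 + 11*23 + 33 mod 53 = 51
LHS != RHS

No, not on the curve


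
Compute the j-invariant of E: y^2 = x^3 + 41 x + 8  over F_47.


Delta = -16(4 a^3 + 27 b^2) mod 47 = 41
-1728 * (4 a)^3 = -1728 * (4*41)^3 mod 47 = 28
j = 28 * 41^(-1) mod 47 = 11

j = 11 (mod 47)


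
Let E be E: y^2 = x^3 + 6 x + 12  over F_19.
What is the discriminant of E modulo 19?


4 a^3 + 27 b^2 = 4*6^3 + 27*12^2 = 864 + 3888 = 4752
Delta = -16 * (4752) = -76032
Delta mod 19 = 6

Delta = 6 (mod 19)


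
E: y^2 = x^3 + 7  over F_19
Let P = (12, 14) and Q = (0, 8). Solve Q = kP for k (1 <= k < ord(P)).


Enumerate multiples of P until we hit Q = (0, 8):
  1P = (12, 14)
  2P = (0, 11)
  3P = (13, 0)
  4P = (0, 8)
Match found at i = 4.

k = 4


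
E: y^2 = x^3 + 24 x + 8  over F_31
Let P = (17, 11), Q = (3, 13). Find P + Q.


P != Q, so use the chord formula.
s = (y2 - y1) / (x2 - x1) = (2) / (17) mod 31 = 22
x3 = s^2 - x1 - x2 mod 31 = 22^2 - 17 - 3 = 30
y3 = s (x1 - x3) - y1 mod 31 = 22 * (17 - 30) - 11 = 13

P + Q = (30, 13)


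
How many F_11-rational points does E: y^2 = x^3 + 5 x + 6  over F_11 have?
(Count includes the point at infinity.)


For each x in F_11, count y with y^2 = x^3 + 5 x + 6 mod 11:
  x = 1: RHS = 1, y in [1, 10]  -> 2 point(s)
  x = 3: RHS = 4, y in [2, 9]  -> 2 point(s)
  x = 10: RHS = 0, y in [0]  -> 1 point(s)
Affine points: 5. Add the point at infinity: total = 6.

#E(F_11) = 6


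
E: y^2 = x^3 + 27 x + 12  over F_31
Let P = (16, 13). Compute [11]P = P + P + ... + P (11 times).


k = 11 = 1011_2 (binary, LSB first: 1101)
Double-and-add from P = (16, 13):
  bit 0 = 1: acc = O + (16, 13) = (16, 13)
  bit 1 = 1: acc = (16, 13) + (15, 14) = (1, 3)
  bit 2 = 0: acc unchanged = (1, 3)
  bit 3 = 1: acc = (1, 3) + (13, 24) = (22, 30)

11P = (22, 30)


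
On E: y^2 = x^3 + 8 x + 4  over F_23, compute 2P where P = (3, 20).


k = 2 = 10_2 (binary, LSB first: 01)
Double-and-add from P = (3, 20):
  bit 0 = 0: acc unchanged = O
  bit 1 = 1: acc = O + (21, 16) = (21, 16)

2P = (21, 16)


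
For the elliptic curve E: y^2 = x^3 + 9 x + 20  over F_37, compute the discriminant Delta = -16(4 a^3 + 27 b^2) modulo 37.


4 a^3 + 27 b^2 = 4*9^3 + 27*20^2 = 2916 + 10800 = 13716
Delta = -16 * (13716) = -219456
Delta mod 37 = 28

Delta = 28 (mod 37)


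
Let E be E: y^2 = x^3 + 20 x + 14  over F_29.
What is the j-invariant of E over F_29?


Delta = -16(4 a^3 + 27 b^2) mod 29 = 3
-1728 * (4 a)^3 = -1728 * (4*20)^3 mod 29 = 2
j = 2 * 3^(-1) mod 29 = 20

j = 20 (mod 29)


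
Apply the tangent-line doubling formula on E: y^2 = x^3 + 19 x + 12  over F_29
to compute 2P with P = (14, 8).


Doubling: s = (3 x1^2 + a) / (2 y1)
s = (3*14^2 + 19) / (2*8) mod 29 = 18
x3 = s^2 - 2 x1 mod 29 = 18^2 - 2*14 = 6
y3 = s (x1 - x3) - y1 mod 29 = 18 * (14 - 6) - 8 = 20

2P = (6, 20)


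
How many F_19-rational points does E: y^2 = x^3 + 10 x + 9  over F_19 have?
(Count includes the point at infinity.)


For each x in F_19, count y with y^2 = x^3 + 10 x + 9 mod 19:
  x = 0: RHS = 9, y in [3, 16]  -> 2 point(s)
  x = 1: RHS = 1, y in [1, 18]  -> 2 point(s)
  x = 3: RHS = 9, y in [3, 16]  -> 2 point(s)
  x = 6: RHS = 0, y in [0]  -> 1 point(s)
  x = 7: RHS = 4, y in [2, 17]  -> 2 point(s)
  x = 9: RHS = 11, y in [7, 12]  -> 2 point(s)
  x = 10: RHS = 7, y in [8, 11]  -> 2 point(s)
  x = 11: RHS = 6, y in [5, 14]  -> 2 point(s)
  x = 14: RHS = 5, y in [9, 10]  -> 2 point(s)
  x = 15: RHS = 0, y in [0]  -> 1 point(s)
  x = 16: RHS = 9, y in [3, 16]  -> 2 point(s)
  x = 17: RHS = 0, y in [0]  -> 1 point(s)
  x = 18: RHS = 17, y in [6, 13]  -> 2 point(s)
Affine points: 23. Add the point at infinity: total = 24.

#E(F_19) = 24


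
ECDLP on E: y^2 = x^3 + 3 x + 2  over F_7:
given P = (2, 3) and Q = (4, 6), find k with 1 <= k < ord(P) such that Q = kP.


Enumerate multiples of P until we hit Q = (4, 6):
  1P = (2, 3)
  2P = (4, 6)
Match found at i = 2.

k = 2


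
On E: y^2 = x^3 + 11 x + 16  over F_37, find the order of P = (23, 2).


Compute successive multiples of P until we hit O:
  1P = (23, 2)
  2P = (1, 18)
  3P = (12, 27)
  4P = (9, 20)
  5P = (21, 6)
  6P = (34, 20)
  7P = (5, 14)
  8P = (30, 15)
  ... (continuing to 49P)
  49P = O

ord(P) = 49
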